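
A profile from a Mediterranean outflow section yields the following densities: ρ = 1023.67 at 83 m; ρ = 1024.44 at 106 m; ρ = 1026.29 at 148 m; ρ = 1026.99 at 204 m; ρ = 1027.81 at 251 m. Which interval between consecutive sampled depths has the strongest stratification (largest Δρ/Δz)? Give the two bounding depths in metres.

Compute the density gradient over each adjacent pair:
  83–106 m: Δρ/Δz = 0.77/23 = 0.033 kg m⁻⁴
  106–148 m: Δρ/Δz = 1.85/42 = 0.044 kg m⁻⁴
  148–204 m: Δρ/Δz = 0.70/56 = 0.012 kg m⁻⁴
  204–251 m: Δρ/Δz = 0.82/47 = 0.017 kg m⁻⁴
The largest gradient is in the 106–148 m interval — the pycnocline.

106–148 m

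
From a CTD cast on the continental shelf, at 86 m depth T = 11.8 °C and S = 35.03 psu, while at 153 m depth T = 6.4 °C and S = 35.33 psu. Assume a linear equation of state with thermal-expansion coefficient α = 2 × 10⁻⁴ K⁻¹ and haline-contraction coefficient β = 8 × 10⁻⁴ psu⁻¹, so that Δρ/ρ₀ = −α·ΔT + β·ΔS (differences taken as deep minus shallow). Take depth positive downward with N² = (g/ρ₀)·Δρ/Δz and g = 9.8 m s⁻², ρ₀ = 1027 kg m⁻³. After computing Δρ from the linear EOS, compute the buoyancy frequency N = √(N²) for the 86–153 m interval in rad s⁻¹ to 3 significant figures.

0.0139 rad s⁻¹

ΔT = -5.4 K, ΔS = +0.30 psu (deep − shallow).
Δρ/ρ₀ = −αΔT + βΔS = 1.08 × 10⁻³ + 2.40 × 10⁻⁴ = 1.32 × 10⁻³, so Δρ ≈ 1.356 kg m⁻³.
N² = (g/ρ₀)·Δρ/Δz = g·(Δρ/ρ₀)/Δz = 9.8 × 1.32 × 10⁻³ / 67 = 1.9307 × 10⁻⁴ s⁻².
N = √(1.9307 × 10⁻⁴) = 0.013895 rad s⁻¹ ≈ 0.0139 rad s⁻¹.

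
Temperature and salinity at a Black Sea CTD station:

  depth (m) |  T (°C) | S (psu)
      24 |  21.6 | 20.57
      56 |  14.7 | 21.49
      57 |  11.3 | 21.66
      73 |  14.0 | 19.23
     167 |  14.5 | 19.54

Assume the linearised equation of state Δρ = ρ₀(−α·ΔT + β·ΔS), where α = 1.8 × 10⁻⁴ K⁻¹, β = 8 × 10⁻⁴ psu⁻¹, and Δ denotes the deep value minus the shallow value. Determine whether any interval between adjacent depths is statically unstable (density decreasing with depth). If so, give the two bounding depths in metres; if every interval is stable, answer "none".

Evaluate Δρ/ρ₀ = −αΔT + βΔS across each adjacent pair:
  24–56 m: −αΔT+βΔS = −(1.8 × 10⁻⁴)(-6.9)+(8 × 10⁻⁴)(+0.92) = 2.0 × 10⁻³ → stable
  56–57 m: −αΔT+βΔS = −(1.8 × 10⁻⁴)(-3.4)+(8 × 10⁻⁴)(+0.17) = 7.5 × 10⁻⁴ → stable
  57–73 m: −αΔT+βΔS = −(1.8 × 10⁻⁴)(+2.7)+(8 × 10⁻⁴)(-2.43) = -2.4 × 10⁻³ → UNSTABLE
  73–167 m: −αΔT+βΔS = −(1.8 × 10⁻⁴)(+0.5)+(8 × 10⁻⁴)(+0.31) = 1.6 × 10⁻⁴ → stable
The 57–73 m interval has Δρ < 0: lighter water underlies denser water.

57–73 m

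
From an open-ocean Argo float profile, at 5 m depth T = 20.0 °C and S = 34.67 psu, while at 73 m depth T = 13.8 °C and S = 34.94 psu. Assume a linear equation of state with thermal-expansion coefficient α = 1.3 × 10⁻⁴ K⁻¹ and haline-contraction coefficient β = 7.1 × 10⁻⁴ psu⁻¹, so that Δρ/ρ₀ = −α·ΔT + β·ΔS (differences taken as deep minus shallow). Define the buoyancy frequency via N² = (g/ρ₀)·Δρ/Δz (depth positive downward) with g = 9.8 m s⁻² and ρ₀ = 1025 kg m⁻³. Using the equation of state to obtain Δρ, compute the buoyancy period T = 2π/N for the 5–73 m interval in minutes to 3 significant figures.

8.73 min

ΔT = -6.2 K, ΔS = +0.27 psu (deep − shallow).
Δρ/ρ₀ = −αΔT + βΔS = 8.06 × 10⁻⁴ + 1.917 × 10⁻⁴ = 9.977 × 10⁻⁴, so Δρ ≈ 1.023 kg m⁻³.
N² = (g/ρ₀)·Δρ/Δz = g·(Δρ/ρ₀)/Δz = 9.8 × 9.977 × 10⁻⁴ / 68 = 1.4379 × 10⁻⁴ s⁻².
N = √(1.4379 × 10⁻⁴) = 0.011991 rad s⁻¹ → T = 2π/N = 523.99 s = 8.7332 min ≈ 8.73 min.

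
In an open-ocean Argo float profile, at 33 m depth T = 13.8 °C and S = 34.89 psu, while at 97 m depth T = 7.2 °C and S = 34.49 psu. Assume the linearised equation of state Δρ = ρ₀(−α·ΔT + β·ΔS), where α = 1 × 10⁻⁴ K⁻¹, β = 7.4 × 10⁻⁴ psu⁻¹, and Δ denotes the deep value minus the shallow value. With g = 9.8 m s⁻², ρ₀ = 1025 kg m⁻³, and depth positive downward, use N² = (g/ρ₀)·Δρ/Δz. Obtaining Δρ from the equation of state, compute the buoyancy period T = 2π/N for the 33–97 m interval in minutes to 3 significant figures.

14.0 min

ΔT = -6.6 K, ΔS = -0.40 psu (deep − shallow).
Δρ/ρ₀ = −αΔT + βΔS = 6.60 × 10⁻⁴ − 2.96 × 10⁻⁴ = 3.64 × 10⁻⁴, so Δρ ≈ 0.3731 kg m⁻³.
N² = (g/ρ₀)·Δρ/Δz = g·(Δρ/ρ₀)/Δz = 9.8 × 3.64 × 10⁻⁴ / 64 = 5.5737 × 10⁻⁵ s⁻².
N = √(5.5737 × 10⁻⁵) = 7.4657 × 10⁻³ rad s⁻¹ → T = 2π/N = 841.61 s = 14.027 min ≈ 14.0 min.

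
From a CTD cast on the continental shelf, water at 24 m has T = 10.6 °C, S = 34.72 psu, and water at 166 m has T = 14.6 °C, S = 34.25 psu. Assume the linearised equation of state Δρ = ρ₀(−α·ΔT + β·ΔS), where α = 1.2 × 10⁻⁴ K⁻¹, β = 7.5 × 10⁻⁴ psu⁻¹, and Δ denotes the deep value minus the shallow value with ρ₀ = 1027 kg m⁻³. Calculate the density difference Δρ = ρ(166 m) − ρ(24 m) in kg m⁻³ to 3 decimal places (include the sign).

-0.855 kg m⁻³

ΔT = +4.0 K, ΔS = -0.47 psu (deep − shallow).
Δρ/ρ₀ = −(1.2 × 10⁻⁴)(+4.0) + (7.5 × 10⁻⁴)(-0.47) = -8.325 × 10⁻⁴.
Δρ = 1027 × (-8.325 × 10⁻⁴) = -0.855 kg m⁻³.
Negative Δρ: lighter below, statically unstable.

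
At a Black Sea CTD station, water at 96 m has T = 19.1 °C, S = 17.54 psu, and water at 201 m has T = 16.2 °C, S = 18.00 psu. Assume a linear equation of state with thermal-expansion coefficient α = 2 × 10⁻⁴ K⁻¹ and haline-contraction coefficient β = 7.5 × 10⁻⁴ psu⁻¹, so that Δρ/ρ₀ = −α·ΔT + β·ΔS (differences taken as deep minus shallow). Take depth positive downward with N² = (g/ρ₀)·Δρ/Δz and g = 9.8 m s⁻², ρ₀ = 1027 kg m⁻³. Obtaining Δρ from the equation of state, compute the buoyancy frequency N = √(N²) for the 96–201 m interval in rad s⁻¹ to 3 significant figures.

9.29 × 10⁻³ rad s⁻¹

ΔT = -2.9 K, ΔS = +0.46 psu (deep − shallow).
Δρ/ρ₀ = −αΔT + βΔS = 5.80 × 10⁻⁴ + 3.45 × 10⁻⁴ = 9.25 × 10⁻⁴, so Δρ ≈ 0.9500 kg m⁻³.
N² = (g/ρ₀)·Δρ/Δz = g·(Δρ/ρ₀)/Δz = 9.8 × 9.25 × 10⁻⁴ / 105 = 8.6333 × 10⁻⁵ s⁻².
N = √(8.6333 × 10⁻⁵) = 9.2916 × 10⁻³ rad s⁻¹ ≈ 9.29 × 10⁻³ rad s⁻¹.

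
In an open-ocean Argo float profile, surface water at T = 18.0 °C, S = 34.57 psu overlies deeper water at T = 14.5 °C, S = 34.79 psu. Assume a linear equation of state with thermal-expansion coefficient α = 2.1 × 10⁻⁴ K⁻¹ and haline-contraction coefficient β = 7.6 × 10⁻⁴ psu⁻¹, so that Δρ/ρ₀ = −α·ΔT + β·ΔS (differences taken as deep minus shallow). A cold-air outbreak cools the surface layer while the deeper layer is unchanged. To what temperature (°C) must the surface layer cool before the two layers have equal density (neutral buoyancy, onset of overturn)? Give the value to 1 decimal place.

Neutral buoyancy requires Δρ = 0, i.e. −α(T_deep − T_surf′) + β(S_deep − S_surf) = 0.
T_surf′ = T_deep − (β/α)·ΔS = 14.5 − (7.6 × 10⁻⁴/2.1 × 10⁻⁴)·(+0.22) = 13.704 °C.
Cooling required: 18.0 − (13.704) = 4.296 °C.

13.7 °C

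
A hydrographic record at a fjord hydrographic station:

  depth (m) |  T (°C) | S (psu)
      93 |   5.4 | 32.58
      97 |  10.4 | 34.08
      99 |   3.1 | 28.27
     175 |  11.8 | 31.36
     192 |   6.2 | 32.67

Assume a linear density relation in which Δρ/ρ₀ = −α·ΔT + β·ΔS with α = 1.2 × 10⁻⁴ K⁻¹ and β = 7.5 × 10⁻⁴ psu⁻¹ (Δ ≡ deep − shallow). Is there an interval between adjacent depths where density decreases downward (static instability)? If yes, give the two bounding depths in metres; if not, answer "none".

Evaluate Δρ/ρ₀ = −αΔT + βΔS across each adjacent pair:
  93–97 m: −αΔT+βΔS = −(1.2 × 10⁻⁴)(+5.0)+(7.5 × 10⁻⁴)(+1.50) = 5.3 × 10⁻⁴ → stable
  97–99 m: −αΔT+βΔS = −(1.2 × 10⁻⁴)(-7.3)+(7.5 × 10⁻⁴)(-5.81) = -3.5 × 10⁻³ → UNSTABLE
  99–175 m: −αΔT+βΔS = −(1.2 × 10⁻⁴)(+8.7)+(7.5 × 10⁻⁴)(+3.09) = 1.3 × 10⁻³ → stable
  175–192 m: −αΔT+βΔS = −(1.2 × 10⁻⁴)(-5.6)+(7.5 × 10⁻⁴)(+1.31) = 1.7 × 10⁻³ → stable
The 97–99 m interval has Δρ < 0: lighter water underlies denser water.

97–99 m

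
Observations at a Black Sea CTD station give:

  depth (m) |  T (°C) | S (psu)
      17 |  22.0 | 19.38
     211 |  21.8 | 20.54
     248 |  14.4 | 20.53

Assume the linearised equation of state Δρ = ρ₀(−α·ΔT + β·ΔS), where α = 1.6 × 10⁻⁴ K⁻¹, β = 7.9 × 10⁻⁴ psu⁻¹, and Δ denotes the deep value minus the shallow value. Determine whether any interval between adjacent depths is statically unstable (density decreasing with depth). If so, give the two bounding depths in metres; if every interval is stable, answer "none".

none

Evaluate Δρ/ρ₀ = −αΔT + βΔS across each adjacent pair:
  17–211 m: −αΔT+βΔS = −(1.6 × 10⁻⁴)(-0.2)+(7.9 × 10⁻⁴)(+1.16) = 9.5 × 10⁻⁴ → stable
  211–248 m: −αΔT+βΔS = −(1.6 × 10⁻⁴)(-7.4)+(7.9 × 10⁻⁴)(-0.01) = 1.2 × 10⁻³ → stable
Every interval has Δρ > 0: the column is stably stratified throughout.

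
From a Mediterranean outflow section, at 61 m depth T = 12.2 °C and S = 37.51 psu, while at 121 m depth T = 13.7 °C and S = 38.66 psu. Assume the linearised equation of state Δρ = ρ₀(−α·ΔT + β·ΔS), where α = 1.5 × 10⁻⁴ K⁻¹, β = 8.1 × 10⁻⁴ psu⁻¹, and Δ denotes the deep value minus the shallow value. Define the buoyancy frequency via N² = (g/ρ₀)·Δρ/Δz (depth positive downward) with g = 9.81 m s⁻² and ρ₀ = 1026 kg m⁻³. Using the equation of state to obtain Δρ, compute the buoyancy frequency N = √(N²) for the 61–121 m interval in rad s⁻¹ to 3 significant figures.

ΔT = +1.5 K, ΔS = +1.15 psu (deep − shallow).
Δρ/ρ₀ = −αΔT + βΔS = -2.25 × 10⁻⁴ + 9.315 × 10⁻⁴ = 7.065 × 10⁻⁴, so Δρ ≈ 0.7249 kg m⁻³.
N² = (g/ρ₀)·Δρ/Δz = g·(Δρ/ρ₀)/Δz = 9.81 × 7.065 × 10⁻⁴ / 60 = 1.1551 × 10⁻⁴ s⁻².
N = √(1.1551 × 10⁻⁴) = 0.010748 rad s⁻¹ ≈ 0.0107 rad s⁻¹.

0.0107 rad s⁻¹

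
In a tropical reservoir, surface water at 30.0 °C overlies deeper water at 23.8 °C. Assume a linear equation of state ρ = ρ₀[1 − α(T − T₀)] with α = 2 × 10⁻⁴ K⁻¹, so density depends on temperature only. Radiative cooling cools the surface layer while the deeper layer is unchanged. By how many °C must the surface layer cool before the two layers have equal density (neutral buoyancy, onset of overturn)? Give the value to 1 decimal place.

With temperature the only control, equal density requires T_surf′ = T_deep.
T_surf′ = 23.8 °C.
Cooling required: 30.0 − 23.8 = 6.2 °C.

6.2 °C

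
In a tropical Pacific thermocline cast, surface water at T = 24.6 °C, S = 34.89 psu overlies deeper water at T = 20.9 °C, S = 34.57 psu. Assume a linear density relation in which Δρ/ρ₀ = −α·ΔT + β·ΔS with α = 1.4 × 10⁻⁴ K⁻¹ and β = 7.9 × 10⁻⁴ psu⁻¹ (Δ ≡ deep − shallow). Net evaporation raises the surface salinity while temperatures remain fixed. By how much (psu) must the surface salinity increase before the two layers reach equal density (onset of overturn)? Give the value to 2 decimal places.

Neutral buoyancy requires −α(T_deep − T_surf) + β(S_deep − S_surf′) = 0.
S_surf′ = S_deep − (α/β)·ΔT = 34.57 − (1.4 × 10⁻⁴/7.9 × 10⁻⁴)·(-3.7) = 35.2257 psu.
Increase required: 35.2257 − 34.89 = 0.3357 psu.

0.34 psu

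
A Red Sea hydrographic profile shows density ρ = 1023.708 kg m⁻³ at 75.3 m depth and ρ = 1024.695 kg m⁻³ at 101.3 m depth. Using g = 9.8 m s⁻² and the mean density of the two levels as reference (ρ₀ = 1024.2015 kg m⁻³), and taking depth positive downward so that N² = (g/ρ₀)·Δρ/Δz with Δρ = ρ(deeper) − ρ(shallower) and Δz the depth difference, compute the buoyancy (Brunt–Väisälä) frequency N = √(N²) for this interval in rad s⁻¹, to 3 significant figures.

0.0191 rad s⁻¹

Δρ = 1024.695 − 1023.708 = 0.987 kg m⁻³ over Δz = 101.3 − 75.3 = 26 m.
N² = (9.8/1024.2015) × (0.987/26) = 3.6323 × 10⁻⁴ s⁻².
N = √(3.6323 × 10⁻⁴) = 0.019059 rad s⁻¹ ≈ 0.0191 rad s⁻¹.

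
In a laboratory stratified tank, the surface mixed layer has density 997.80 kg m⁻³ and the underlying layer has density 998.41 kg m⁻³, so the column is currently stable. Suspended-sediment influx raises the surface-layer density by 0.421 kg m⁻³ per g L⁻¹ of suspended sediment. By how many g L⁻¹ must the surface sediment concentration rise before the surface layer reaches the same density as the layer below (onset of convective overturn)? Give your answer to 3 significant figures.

1.45 g L⁻¹

Density deficit of the surface layer: 998.41 − 997.80 = 0.61 kg m⁻³.
Required change = 0.61 / 0.421 = 1.45 g L⁻¹.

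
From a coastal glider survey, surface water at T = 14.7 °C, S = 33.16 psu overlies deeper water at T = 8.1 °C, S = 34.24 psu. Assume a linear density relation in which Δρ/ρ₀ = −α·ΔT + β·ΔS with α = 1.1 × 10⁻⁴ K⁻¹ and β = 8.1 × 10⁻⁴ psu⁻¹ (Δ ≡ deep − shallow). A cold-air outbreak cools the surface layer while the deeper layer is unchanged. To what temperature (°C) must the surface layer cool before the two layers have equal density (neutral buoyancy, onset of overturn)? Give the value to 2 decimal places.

Neutral buoyancy requires Δρ = 0, i.e. −α(T_deep − T_surf′) + β(S_deep − S_surf) = 0.
T_surf′ = T_deep − (β/α)·ΔS = 8.1 − (8.1 × 10⁻⁴/1.1 × 10⁻⁴)·(+1.08) = 0.1473 °C.
Cooling required: 14.7 − (0.1473) = 14.5527 °C.

0.15 °C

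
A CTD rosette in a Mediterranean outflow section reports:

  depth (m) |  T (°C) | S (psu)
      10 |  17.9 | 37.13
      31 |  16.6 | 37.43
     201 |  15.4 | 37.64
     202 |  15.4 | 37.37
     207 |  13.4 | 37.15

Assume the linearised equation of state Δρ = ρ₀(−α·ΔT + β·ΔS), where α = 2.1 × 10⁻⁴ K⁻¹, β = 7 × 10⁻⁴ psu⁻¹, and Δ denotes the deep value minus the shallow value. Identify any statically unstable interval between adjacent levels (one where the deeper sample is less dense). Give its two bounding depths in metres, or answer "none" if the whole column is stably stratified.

Evaluate Δρ/ρ₀ = −αΔT + βΔS across each adjacent pair:
  10–31 m: −αΔT+βΔS = −(2.1 × 10⁻⁴)(-1.3)+(7 × 10⁻⁴)(+0.30) = 4.8 × 10⁻⁴ → stable
  31–201 m: −αΔT+βΔS = −(2.1 × 10⁻⁴)(-1.2)+(7 × 10⁻⁴)(+0.21) = 4.0 × 10⁻⁴ → stable
  201–202 m: −αΔT+βΔS = −(2.1 × 10⁻⁴)(+0.0)+(7 × 10⁻⁴)(-0.27) = -1.9 × 10⁻⁴ → UNSTABLE
  202–207 m: −αΔT+βΔS = −(2.1 × 10⁻⁴)(-2.0)+(7 × 10⁻⁴)(-0.22) = 2.7 × 10⁻⁴ → stable
The 201–202 m interval has Δρ < 0: lighter water underlies denser water.

201–202 m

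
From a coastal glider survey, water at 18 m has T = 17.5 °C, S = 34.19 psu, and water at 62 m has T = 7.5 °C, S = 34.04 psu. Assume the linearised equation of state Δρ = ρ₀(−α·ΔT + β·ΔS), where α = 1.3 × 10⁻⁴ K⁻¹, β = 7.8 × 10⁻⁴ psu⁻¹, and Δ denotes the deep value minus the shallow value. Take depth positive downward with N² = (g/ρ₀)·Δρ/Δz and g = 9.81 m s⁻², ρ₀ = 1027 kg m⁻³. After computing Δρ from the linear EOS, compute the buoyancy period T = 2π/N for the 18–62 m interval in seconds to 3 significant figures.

387 s

ΔT = -10.0 K, ΔS = -0.15 psu (deep − shallow).
Δρ/ρ₀ = −αΔT + βΔS = 1.30 × 10⁻³ − 1.17 × 10⁻⁴ = 1.183 × 10⁻³, so Δρ ≈ 1.215 kg m⁻³.
N² = (g/ρ₀)·Δρ/Δz = g·(Δρ/ρ₀)/Δz = 9.81 × 1.183 × 10⁻³ / 44 = 2.6376 × 10⁻⁴ s⁻².
N = √(2.6376 × 10⁻⁴) = 0.016241 rad s⁻¹ → T = 2π/N = 386.87 s ≈ 387 s.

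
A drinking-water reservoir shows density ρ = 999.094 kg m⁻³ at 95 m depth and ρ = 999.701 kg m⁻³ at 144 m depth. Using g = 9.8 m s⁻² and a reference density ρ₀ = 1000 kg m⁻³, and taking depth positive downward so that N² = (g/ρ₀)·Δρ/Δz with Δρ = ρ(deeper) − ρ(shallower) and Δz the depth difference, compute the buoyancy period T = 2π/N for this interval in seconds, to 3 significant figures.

Δρ = 999.701 − 999.094 = 0.607 kg m⁻³ over Δz = 144 − 95 = 49 m.
N² = (9.8/1000) × (0.607/49) = 1.2140 × 10⁻⁴ s⁻².
N = √(1.2140 × 10⁻⁴) = 0.011018 rad s⁻¹, so T = 2π/N = 570.27 s ≈ 570 s.

570 s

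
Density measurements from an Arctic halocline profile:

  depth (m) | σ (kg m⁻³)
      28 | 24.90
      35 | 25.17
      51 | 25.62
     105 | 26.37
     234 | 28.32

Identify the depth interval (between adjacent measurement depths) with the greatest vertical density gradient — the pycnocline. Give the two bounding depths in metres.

28–35 m

Compute the density gradient over each adjacent pair:
  28–35 m: Δρ/Δz = 0.27/7 = 0.039 kg m⁻⁴
  35–51 m: Δρ/Δz = 0.45/16 = 0.028 kg m⁻⁴
  51–105 m: Δρ/Δz = 0.75/54 = 0.014 kg m⁻⁴
  105–234 m: Δρ/Δz = 1.95/129 = 0.015 kg m⁻⁴
The largest gradient is in the 28–35 m interval — the pycnocline.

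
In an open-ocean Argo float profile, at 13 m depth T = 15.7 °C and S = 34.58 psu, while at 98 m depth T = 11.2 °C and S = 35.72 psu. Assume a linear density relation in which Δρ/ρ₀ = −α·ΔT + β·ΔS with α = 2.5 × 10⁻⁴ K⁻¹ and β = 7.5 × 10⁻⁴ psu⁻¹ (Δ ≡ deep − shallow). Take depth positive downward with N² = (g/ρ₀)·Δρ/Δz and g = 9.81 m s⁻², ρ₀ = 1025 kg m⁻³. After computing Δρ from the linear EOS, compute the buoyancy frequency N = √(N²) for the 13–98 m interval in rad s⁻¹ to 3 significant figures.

0.0151 rad s⁻¹

ΔT = -4.5 K, ΔS = +1.14 psu (deep − shallow).
Δρ/ρ₀ = −αΔT + βΔS = 1.125 × 10⁻³ + 8.55 × 10⁻⁴ = 1.98 × 10⁻³, so Δρ ≈ 2.030 kg m⁻³.
N² = (g/ρ₀)·Δρ/Δz = g·(Δρ/ρ₀)/Δz = 9.81 × 1.98 × 10⁻³ / 85 = 2.2852 × 10⁻⁴ s⁻².
N = √(2.2852 × 10⁻⁴) = 0.015117 rad s⁻¹ ≈ 0.0151 rad s⁻¹.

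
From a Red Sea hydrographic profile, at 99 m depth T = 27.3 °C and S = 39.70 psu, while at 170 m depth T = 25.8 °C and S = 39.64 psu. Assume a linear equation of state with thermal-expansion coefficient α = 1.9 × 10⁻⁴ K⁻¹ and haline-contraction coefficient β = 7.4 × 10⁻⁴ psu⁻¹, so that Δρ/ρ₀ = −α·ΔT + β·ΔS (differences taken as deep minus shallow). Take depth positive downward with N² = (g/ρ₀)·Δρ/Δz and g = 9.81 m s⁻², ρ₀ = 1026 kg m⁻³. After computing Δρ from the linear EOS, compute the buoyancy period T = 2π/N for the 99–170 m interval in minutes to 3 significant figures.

18.2 min

ΔT = -1.5 K, ΔS = -0.06 psu (deep − shallow).
Δρ/ρ₀ = −αΔT + βΔS = 2.85 × 10⁻⁴ − 4.44 × 10⁻⁵ = 2.406 × 10⁻⁴, so Δρ ≈ 0.2469 kg m⁻³.
N² = (g/ρ₀)·Δρ/Δz = g·(Δρ/ρ₀)/Δz = 9.81 × 2.406 × 10⁻⁴ / 71 = 3.3243 × 10⁻⁵ s⁻².
N = √(3.3243 × 10⁻⁵) = 5.7657 × 10⁻³ rad s⁻¹ → T = 2π/N = 1.0898 × 10³ s = 18.163 min ≈ 18.2 min.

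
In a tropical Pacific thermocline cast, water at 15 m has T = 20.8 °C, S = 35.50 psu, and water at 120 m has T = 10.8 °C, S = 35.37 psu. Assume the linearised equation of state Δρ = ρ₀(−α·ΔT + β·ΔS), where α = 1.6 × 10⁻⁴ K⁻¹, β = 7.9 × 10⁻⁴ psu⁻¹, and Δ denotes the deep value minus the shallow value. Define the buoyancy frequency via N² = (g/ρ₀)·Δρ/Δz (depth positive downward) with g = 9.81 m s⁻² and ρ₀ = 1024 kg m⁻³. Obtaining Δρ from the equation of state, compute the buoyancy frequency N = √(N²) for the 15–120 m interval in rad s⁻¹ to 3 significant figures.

0.0118 rad s⁻¹

ΔT = -10.0 K, ΔS = -0.13 psu (deep − shallow).
Δρ/ρ₀ = −αΔT + βΔS = 1.60 × 10⁻³ − 1.027 × 10⁻⁴ = 1.4973 × 10⁻³, so Δρ ≈ 1.533 kg m⁻³.
N² = (g/ρ₀)·Δρ/Δz = g·(Δρ/ρ₀)/Δz = 9.81 × 1.4973 × 10⁻³ / 105 = 1.3989 × 10⁻⁴ s⁻².
N = √(1.3989 × 10⁻⁴) = 0.011828 rad s⁻¹ ≈ 0.0118 rad s⁻¹.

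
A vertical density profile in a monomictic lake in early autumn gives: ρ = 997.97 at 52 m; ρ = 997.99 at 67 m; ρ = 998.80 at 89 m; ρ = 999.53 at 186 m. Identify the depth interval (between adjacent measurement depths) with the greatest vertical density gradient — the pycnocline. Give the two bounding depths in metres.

Compute the density gradient over each adjacent pair:
  52–67 m: Δρ/Δz = 0.02/15 = 1.3 × 10⁻³ kg m⁻⁴
  67–89 m: Δρ/Δz = 0.81/22 = 0.037 kg m⁻⁴
  89–186 m: Δρ/Δz = 0.73/97 = 7.5 × 10⁻³ kg m⁻⁴
The largest gradient is in the 67–89 m interval — the pycnocline.

67–89 m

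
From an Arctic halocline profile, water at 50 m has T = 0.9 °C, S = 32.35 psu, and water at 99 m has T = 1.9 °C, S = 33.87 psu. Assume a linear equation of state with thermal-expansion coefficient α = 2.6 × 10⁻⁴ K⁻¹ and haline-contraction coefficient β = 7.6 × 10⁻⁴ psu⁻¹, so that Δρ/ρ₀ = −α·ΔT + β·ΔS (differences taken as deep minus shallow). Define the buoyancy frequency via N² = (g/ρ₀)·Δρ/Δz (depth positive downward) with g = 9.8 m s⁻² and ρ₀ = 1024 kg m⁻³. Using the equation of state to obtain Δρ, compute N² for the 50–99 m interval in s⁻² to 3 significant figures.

ΔT = +1.0 K, ΔS = +1.52 psu (deep − shallow).
Δρ/ρ₀ = −αΔT + βΔS = -2.60 × 10⁻⁴ + 1.1552 × 10⁻³ = 8.952 × 10⁻⁴, so Δρ ≈ 0.9167 kg m⁻³.
N² = (g/ρ₀)·Δρ/Δz = g·(Δρ/ρ₀)/Δz = 9.8 × 8.952 × 10⁻⁴ / 49 = 1.7904 × 10⁻⁴ s⁻² ≈ 1.79 × 10⁻⁴ s⁻².

1.79 × 10⁻⁴ s⁻²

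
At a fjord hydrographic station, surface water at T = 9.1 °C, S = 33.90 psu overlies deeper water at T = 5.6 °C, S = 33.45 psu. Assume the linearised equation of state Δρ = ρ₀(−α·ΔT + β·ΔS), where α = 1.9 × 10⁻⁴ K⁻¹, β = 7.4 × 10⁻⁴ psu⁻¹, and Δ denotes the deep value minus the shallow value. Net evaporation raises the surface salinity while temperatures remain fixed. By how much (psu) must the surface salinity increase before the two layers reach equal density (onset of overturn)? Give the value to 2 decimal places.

0.45 psu

Neutral buoyancy requires −α(T_deep − T_surf) + β(S_deep − S_surf′) = 0.
S_surf′ = S_deep − (α/β)·ΔT = 33.45 − (1.9 × 10⁻⁴/7.4 × 10⁻⁴)·(-3.5) = 34.3486 psu.
Increase required: 34.3486 − 33.90 = 0.4486 psu.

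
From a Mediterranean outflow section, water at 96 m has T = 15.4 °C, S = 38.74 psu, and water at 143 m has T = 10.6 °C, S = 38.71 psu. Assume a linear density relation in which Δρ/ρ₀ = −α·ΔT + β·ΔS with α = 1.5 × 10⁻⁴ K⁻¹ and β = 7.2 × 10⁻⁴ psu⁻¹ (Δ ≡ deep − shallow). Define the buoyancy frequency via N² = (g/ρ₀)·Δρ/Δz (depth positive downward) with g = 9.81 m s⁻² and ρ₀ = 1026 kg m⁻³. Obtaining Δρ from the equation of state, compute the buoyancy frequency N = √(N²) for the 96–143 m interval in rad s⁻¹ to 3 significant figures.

ΔT = -4.8 K, ΔS = -0.03 psu (deep − shallow).
Δρ/ρ₀ = −αΔT + βΔS = 7.20 × 10⁻⁴ − 2.16 × 10⁻⁵ = 6.984 × 10⁻⁴, so Δρ ≈ 0.7166 kg m⁻³.
N² = (g/ρ₀)·Δρ/Δz = g·(Δρ/ρ₀)/Δz = 9.81 × 6.984 × 10⁻⁴ / 47 = 1.4577 × 10⁻⁴ s⁻².
N = √(1.4577 × 10⁻⁴) = 0.012074 rad s⁻¹ ≈ 0.0121 rad s⁻¹.

0.0121 rad s⁻¹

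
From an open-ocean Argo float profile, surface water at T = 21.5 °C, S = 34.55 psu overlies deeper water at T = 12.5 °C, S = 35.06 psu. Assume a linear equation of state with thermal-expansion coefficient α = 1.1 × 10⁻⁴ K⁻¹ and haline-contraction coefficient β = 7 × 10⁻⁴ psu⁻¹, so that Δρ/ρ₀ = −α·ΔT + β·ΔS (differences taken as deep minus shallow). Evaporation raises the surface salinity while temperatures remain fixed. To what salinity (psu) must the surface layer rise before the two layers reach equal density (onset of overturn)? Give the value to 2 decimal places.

36.47 psu

Neutral buoyancy requires −α(T_deep − T_surf) + β(S_deep − S_surf′) = 0.
S_surf′ = S_deep − (α/β)·ΔT = 35.06 − (1.1 × 10⁻⁴/7 × 10⁻⁴)·(-9.0) = 36.4743 psu.
Increase required: 36.4743 − 34.55 = 1.9243 psu.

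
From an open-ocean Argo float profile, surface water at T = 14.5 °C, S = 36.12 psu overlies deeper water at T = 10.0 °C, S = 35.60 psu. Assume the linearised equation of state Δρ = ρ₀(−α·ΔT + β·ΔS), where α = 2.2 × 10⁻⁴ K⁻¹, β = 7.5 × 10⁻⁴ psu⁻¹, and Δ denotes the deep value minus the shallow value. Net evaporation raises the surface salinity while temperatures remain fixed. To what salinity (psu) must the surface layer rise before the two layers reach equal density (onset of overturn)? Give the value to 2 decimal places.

36.92 psu

Neutral buoyancy requires −α(T_deep − T_surf) + β(S_deep − S_surf′) = 0.
S_surf′ = S_deep − (α/β)·ΔT = 35.60 − (2.2 × 10⁻⁴/7.5 × 10⁻⁴)·(-4.5) = 36.9200 psu.
Increase required: 36.9200 − 36.12 = 0.8000 psu.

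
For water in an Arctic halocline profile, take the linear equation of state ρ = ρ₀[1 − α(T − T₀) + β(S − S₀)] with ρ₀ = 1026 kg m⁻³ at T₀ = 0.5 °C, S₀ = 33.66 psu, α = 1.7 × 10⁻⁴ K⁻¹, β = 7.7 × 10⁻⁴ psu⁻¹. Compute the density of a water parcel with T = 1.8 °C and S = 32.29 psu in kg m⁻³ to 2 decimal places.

T − T₀ = +1.3 K, S − S₀ = -1.37 psu.
Bracket = 1 − α·(+1.3) + β·(-1.37) = 1 + (-1.2759 × 10⁻³) = 0.9987241.
ρ = 1026 × 0.9987241 = 1024.69 kg m⁻³.

1024.69 kg m⁻³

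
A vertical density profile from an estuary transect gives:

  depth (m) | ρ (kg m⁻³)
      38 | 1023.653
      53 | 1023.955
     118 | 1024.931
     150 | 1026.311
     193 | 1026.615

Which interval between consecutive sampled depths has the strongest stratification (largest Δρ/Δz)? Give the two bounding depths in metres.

118–150 m

Compute the density gradient over each adjacent pair:
  38–53 m: Δρ/Δz = 0.302/15 = 0.020 kg m⁻⁴
  53–118 m: Δρ/Δz = 0.976/65 = 0.015 kg m⁻⁴
  118–150 m: Δρ/Δz = 1.380/32 = 0.043 kg m⁻⁴
  150–193 m: Δρ/Δz = 0.304/43 = 7.1 × 10⁻³ kg m⁻⁴
The largest gradient is in the 118–150 m interval — the pycnocline.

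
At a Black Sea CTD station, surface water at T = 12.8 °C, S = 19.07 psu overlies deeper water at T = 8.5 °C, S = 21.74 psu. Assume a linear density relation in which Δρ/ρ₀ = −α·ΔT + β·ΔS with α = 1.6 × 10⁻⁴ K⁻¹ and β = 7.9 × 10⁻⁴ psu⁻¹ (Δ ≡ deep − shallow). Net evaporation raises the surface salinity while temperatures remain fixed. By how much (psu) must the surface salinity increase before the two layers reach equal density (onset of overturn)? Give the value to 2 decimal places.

Neutral buoyancy requires −α(T_deep − T_surf) + β(S_deep − S_surf′) = 0.
S_surf′ = S_deep − (α/β)·ΔT = 21.74 − (1.6 × 10⁻⁴/7.9 × 10⁻⁴)·(-4.3) = 22.6109 psu.
Increase required: 22.6109 − 19.07 = 3.5409 psu.

3.54 psu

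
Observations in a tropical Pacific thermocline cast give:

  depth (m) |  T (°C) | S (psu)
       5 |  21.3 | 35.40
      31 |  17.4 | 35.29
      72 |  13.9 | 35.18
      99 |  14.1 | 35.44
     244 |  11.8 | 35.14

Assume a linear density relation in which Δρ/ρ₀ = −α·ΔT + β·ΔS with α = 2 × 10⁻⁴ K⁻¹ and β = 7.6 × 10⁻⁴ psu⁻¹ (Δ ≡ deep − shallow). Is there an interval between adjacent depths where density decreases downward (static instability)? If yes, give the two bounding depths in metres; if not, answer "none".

Evaluate Δρ/ρ₀ = −αΔT + βΔS across each adjacent pair:
  5–31 m: −αΔT+βΔS = −(2 × 10⁻⁴)(-3.9)+(7.6 × 10⁻⁴)(-0.11) = 7.0 × 10⁻⁴ → stable
  31–72 m: −αΔT+βΔS = −(2 × 10⁻⁴)(-3.5)+(7.6 × 10⁻⁴)(-0.11) = 6.2 × 10⁻⁴ → stable
  72–99 m: −αΔT+βΔS = −(2 × 10⁻⁴)(+0.2)+(7.6 × 10⁻⁴)(+0.26) = 1.6 × 10⁻⁴ → stable
  99–244 m: −αΔT+βΔS = −(2 × 10⁻⁴)(-2.3)+(7.6 × 10⁻⁴)(-0.30) = 2.3 × 10⁻⁴ → stable
Every interval has Δρ > 0: the column is stably stratified throughout.

none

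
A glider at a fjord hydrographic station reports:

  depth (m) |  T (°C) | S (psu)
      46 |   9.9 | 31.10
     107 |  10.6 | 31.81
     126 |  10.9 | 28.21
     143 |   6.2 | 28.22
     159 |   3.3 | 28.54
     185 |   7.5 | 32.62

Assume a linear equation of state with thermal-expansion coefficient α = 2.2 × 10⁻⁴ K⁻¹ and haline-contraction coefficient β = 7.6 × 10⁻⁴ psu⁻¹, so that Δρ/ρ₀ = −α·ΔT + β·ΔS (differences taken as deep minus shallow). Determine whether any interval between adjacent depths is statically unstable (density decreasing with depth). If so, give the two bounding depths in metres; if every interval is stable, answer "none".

107–126 m

Evaluate Δρ/ρ₀ = −αΔT + βΔS across each adjacent pair:
  46–107 m: −αΔT+βΔS = −(2.2 × 10⁻⁴)(+0.7)+(7.6 × 10⁻⁴)(+0.71) = 3.9 × 10⁻⁴ → stable
  107–126 m: −αΔT+βΔS = −(2.2 × 10⁻⁴)(+0.3)+(7.6 × 10⁻⁴)(-3.60) = -2.8 × 10⁻³ → UNSTABLE
  126–143 m: −αΔT+βΔS = −(2.2 × 10⁻⁴)(-4.7)+(7.6 × 10⁻⁴)(+0.01) = 1.0 × 10⁻³ → stable
  143–159 m: −αΔT+βΔS = −(2.2 × 10⁻⁴)(-2.9)+(7.6 × 10⁻⁴)(+0.32) = 8.8 × 10⁻⁴ → stable
  159–185 m: −αΔT+βΔS = −(2.2 × 10⁻⁴)(+4.2)+(7.6 × 10⁻⁴)(+4.08) = 2.2 × 10⁻³ → stable
The 107–126 m interval has Δρ < 0: lighter water underlies denser water.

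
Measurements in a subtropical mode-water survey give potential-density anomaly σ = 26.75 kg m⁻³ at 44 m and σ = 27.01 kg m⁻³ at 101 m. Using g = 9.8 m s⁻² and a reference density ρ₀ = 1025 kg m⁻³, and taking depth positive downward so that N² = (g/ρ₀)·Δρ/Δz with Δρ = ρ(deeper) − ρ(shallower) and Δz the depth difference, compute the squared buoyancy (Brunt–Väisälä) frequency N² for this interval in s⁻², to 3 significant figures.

4.36 × 10⁻⁵ s⁻²

Δρ = 1027.01 − 1026.75 = 0.26 kg m⁻³ over Δz = 101 − 44 = 57 m.
N² = (9.8/1025) × (0.26/57) = 4.3611 × 10⁻⁵ s⁻² ≈ 4.36 × 10⁻⁵ s⁻².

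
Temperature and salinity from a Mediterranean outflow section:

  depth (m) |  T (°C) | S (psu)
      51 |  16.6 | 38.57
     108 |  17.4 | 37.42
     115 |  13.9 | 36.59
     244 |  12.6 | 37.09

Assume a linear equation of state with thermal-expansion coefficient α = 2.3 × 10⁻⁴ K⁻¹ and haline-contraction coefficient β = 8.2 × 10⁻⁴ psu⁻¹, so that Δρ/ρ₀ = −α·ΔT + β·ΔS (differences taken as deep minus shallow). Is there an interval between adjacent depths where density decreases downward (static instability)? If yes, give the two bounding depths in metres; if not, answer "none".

Evaluate Δρ/ρ₀ = −αΔT + βΔS across each adjacent pair:
  51–108 m: −αΔT+βΔS = −(2.3 × 10⁻⁴)(+0.8)+(8.2 × 10⁻⁴)(-1.15) = -1.1 × 10⁻³ → UNSTABLE
  108–115 m: −αΔT+βΔS = −(2.3 × 10⁻⁴)(-3.5)+(8.2 × 10⁻⁴)(-0.83) = 1.2 × 10⁻⁴ → stable
  115–244 m: −αΔT+βΔS = −(2.3 × 10⁻⁴)(-1.3)+(8.2 × 10⁻⁴)(+0.50) = 7.1 × 10⁻⁴ → stable
The 51–108 m interval has Δρ < 0: lighter water underlies denser water.

51–108 m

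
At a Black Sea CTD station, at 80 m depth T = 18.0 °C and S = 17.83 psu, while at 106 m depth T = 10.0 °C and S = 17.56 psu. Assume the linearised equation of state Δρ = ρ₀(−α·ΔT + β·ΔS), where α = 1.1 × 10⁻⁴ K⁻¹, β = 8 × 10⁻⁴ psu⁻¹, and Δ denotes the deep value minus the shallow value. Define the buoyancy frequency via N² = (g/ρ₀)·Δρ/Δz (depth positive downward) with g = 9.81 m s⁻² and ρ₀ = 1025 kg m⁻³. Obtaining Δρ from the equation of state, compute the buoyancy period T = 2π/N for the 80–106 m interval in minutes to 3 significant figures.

ΔT = -8.0 K, ΔS = -0.27 psu (deep − shallow).
Δρ/ρ₀ = −αΔT + βΔS = 8.80 × 10⁻⁴ − 2.16 × 10⁻⁴ = 6.64 × 10⁻⁴, so Δρ ≈ 0.6806 kg m⁻³.
N² = (g/ρ₀)·Δρ/Δz = g·(Δρ/ρ₀)/Δz = 9.81 × 6.64 × 10⁻⁴ / 26 = 2.5053 × 10⁻⁴ s⁻².
N = √(2.5053 × 10⁻⁴) = 0.015828 rad s⁻¹ → T = 2π/N = 396.97 s = 6.6162 min ≈ 6.62 min.

6.62 min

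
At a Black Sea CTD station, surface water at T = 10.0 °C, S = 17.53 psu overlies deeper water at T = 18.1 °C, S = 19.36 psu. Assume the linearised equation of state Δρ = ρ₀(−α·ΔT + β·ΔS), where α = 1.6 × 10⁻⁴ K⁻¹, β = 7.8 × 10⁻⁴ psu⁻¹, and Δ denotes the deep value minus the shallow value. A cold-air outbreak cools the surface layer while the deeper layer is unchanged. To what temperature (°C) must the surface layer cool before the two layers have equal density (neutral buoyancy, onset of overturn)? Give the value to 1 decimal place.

Neutral buoyancy requires Δρ = 0, i.e. −α(T_deep − T_surf′) + β(S_deep − S_surf) = 0.
T_surf′ = T_deep − (β/α)·ΔS = 18.1 − (7.8 × 10⁻⁴/1.6 × 10⁻⁴)·(+1.83) = 9.179 °C.
Cooling required: 10.0 − (9.179) = 0.821 °C.

9.2 °C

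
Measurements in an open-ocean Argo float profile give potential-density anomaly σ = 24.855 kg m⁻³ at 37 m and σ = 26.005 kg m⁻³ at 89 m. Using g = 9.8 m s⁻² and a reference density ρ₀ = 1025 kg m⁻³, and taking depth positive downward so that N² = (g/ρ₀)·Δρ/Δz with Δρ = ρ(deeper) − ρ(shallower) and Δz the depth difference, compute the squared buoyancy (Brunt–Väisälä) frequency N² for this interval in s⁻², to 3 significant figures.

2.11 × 10⁻⁴ s⁻²

Δρ = 1026.005 − 1024.855 = 1.150 kg m⁻³ over Δz = 89 − 37 = 52 m.
N² = (9.8/1025) × (1.150/52) = 2.1144 × 10⁻⁴ s⁻² ≈ 2.11 × 10⁻⁴ s⁻².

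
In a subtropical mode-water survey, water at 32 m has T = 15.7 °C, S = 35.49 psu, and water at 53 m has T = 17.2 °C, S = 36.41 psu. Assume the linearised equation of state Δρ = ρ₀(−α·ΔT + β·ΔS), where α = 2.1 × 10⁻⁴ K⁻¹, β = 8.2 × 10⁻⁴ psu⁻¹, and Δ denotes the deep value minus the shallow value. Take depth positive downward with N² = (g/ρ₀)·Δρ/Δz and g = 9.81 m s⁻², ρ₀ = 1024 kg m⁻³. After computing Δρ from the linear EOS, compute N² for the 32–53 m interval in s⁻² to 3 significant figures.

2.05 × 10⁻⁴ s⁻²

ΔT = +1.5 K, ΔS = +0.92 psu (deep − shallow).
Δρ/ρ₀ = −αΔT + βΔS = -3.15 × 10⁻⁴ + 7.544 × 10⁻⁴ = 4.394 × 10⁻⁴, so Δρ ≈ 0.4499 kg m⁻³.
N² = (g/ρ₀)·Δρ/Δz = g·(Δρ/ρ₀)/Δz = 9.81 × 4.394 × 10⁻⁴ / 21 = 2.0526 × 10⁻⁴ s⁻² ≈ 2.05 × 10⁻⁴ s⁻².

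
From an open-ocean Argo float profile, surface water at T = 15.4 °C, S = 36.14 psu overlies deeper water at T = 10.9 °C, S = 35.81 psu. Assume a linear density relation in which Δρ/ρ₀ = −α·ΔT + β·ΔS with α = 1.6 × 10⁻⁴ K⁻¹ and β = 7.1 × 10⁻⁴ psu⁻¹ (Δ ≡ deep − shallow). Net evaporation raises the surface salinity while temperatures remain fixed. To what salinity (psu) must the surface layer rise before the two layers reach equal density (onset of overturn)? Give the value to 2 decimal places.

36.82 psu

Neutral buoyancy requires −α(T_deep − T_surf) + β(S_deep − S_surf′) = 0.
S_surf′ = S_deep − (α/β)·ΔT = 35.81 − (1.6 × 10⁻⁴/7.1 × 10⁻⁴)·(-4.5) = 36.8241 psu.
Increase required: 36.8241 − 36.14 = 0.6841 psu.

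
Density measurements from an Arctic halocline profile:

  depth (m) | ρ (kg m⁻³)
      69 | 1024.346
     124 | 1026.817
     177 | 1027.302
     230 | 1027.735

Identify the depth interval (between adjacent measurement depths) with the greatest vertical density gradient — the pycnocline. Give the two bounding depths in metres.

Compute the density gradient over each adjacent pair:
  69–124 m: Δρ/Δz = 2.471/55 = 0.045 kg m⁻⁴
  124–177 m: Δρ/Δz = 0.485/53 = 9.2 × 10⁻³ kg m⁻⁴
  177–230 m: Δρ/Δz = 0.433/53 = 8.2 × 10⁻³ kg m⁻⁴
The largest gradient is in the 69–124 m interval — the pycnocline.

69–124 m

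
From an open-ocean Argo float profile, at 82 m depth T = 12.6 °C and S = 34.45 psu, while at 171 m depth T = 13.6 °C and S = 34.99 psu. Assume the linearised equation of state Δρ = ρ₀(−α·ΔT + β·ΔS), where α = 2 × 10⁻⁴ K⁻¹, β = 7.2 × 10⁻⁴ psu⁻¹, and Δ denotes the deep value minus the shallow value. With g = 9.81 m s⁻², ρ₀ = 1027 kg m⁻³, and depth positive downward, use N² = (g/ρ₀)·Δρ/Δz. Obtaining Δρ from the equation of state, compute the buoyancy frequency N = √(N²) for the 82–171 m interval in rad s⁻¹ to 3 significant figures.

ΔT = +1.0 K, ΔS = +0.54 psu (deep − shallow).
Δρ/ρ₀ = −αΔT + βΔS = -2.00 × 10⁻⁴ + 3.888 × 10⁻⁴ = 1.888 × 10⁻⁴, so Δρ ≈ 0.1939 kg m⁻³.
N² = (g/ρ₀)·Δρ/Δz = g·(Δρ/ρ₀)/Δz = 9.81 × 1.888 × 10⁻⁴ / 89 = 2.0810 × 10⁻⁵ s⁻².
N = √(2.0810 × 10⁻⁵) = 4.5618 × 10⁻³ rad s⁻¹ ≈ 4.56 × 10⁻³ rad s⁻¹.

4.56 × 10⁻³ rad s⁻¹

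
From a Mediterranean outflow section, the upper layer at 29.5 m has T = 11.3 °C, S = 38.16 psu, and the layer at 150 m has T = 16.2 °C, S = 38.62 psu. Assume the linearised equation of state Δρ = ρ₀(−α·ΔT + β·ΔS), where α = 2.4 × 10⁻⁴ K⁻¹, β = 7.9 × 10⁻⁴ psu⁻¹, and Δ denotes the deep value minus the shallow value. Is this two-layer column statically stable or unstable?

ΔT = 16.2 − 11.3 = +4.9 K and ΔS = 38.62 − 38.16 = +0.46 psu (deep − shallow).
−αΔT = -1.176 × 10⁻³; βΔS = 3.634 × 10⁻⁴; sum Δρ/ρ₀ = -8.126 × 10⁻⁴.
Δρ/ρ₀ < 0, so Δρ < 0: deeper water is lighter → statically unstable; the column would overturn.

unstable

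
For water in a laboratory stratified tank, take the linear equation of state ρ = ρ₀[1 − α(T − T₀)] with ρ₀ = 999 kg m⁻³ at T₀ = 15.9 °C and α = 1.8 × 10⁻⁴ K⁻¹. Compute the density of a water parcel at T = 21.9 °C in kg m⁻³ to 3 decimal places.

997.921 kg m⁻³

T − T₀ = +6.0 K.
Bracket = 1 − α·(+6.0) = 1 + (-1.08 × 10⁻³) = 0.9989200.
ρ = 999 × 0.9989200 = 997.921 kg m⁻³.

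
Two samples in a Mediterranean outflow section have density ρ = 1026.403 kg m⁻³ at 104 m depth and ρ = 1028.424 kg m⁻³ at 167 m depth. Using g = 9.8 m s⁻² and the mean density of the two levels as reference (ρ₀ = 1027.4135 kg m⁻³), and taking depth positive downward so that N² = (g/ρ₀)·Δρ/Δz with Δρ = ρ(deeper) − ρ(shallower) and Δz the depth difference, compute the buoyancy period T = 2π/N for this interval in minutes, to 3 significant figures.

Δρ = 1028.424 − 1026.403 = 2.021 kg m⁻³ over Δz = 167 − 104 = 63 m.
N² = (9.8/1027.4135) × (2.021/63) = 3.0599 × 10⁻⁴ s⁻².
N = √(3.0599 × 10⁻⁴) = 0.017493 rad s⁻¹, so T = 2π/N = 359.18 s = 5.9863 min ≈ 5.99 min.

5.99 min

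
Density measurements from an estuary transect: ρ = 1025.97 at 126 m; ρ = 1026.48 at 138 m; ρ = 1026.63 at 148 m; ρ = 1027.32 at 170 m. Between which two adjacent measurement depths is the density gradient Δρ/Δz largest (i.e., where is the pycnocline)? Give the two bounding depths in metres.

126–138 m

Compute the density gradient over each adjacent pair:
  126–138 m: Δρ/Δz = 0.51/12 = 0.043 kg m⁻⁴
  138–148 m: Δρ/Δz = 0.15/10 = 0.015 kg m⁻⁴
  148–170 m: Δρ/Δz = 0.69/22 = 0.031 kg m⁻⁴
The largest gradient is in the 126–138 m interval — the pycnocline.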